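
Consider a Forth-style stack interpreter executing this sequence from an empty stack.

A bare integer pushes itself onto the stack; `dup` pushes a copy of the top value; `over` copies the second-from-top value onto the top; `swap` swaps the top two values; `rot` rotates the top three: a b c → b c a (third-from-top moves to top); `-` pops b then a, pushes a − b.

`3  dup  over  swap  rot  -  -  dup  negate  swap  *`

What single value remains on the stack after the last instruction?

3      → [3]
dup    → [3, 3]
over   → [3, 3, 3]
swap   → [3, 3, 3]
rot    → [3, 3, 3]
-      → [3, 0]
-      → [3]
dup    → [3, 3]
negate → [3, -3]
swap   → [-3, 3]
*      → [-9]

-9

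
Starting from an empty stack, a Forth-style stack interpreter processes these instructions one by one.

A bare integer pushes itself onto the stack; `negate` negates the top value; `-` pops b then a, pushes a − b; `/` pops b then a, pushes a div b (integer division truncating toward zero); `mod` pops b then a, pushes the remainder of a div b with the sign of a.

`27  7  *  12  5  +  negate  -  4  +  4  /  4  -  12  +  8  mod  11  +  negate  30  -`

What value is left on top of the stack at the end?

-45

27     -> [27]
7      -> [27, 7]
*      -> [189]
12     -> [189, 12]
5      -> [189, 12, 5]
+      -> [189, 17]
negate -> [189, -17]
-      -> [206]
4      -> [206, 4]
+      -> [210]
4      -> [210, 4]
/      -> [52]
4      -> [52, 4]
-      -> [48]
12     -> [48, 12]
+      -> [60]
8      -> [60, 8]
mod    -> [4]
11     -> [4, 11]
+      -> [15]
negate -> [-15]
30     -> [-15, 30]
-      -> [-45]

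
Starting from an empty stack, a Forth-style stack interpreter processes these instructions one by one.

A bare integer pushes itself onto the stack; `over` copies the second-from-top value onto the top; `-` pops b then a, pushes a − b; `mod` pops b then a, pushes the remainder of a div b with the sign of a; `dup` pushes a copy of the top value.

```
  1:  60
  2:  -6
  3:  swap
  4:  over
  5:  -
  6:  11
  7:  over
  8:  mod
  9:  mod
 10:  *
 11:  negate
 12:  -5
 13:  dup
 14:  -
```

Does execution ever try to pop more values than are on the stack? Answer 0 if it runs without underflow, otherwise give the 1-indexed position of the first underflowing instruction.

0

60      60
-6      60 -6
swap    -6 60
over    -6 60 -6
-       -6 66
11      -6 66 11
over    -6 66 11 66
mod     -6 66 11
mod     -6 0
*       0
negate  0
-5      0 -5
dup     0 -5 -5
-       0 0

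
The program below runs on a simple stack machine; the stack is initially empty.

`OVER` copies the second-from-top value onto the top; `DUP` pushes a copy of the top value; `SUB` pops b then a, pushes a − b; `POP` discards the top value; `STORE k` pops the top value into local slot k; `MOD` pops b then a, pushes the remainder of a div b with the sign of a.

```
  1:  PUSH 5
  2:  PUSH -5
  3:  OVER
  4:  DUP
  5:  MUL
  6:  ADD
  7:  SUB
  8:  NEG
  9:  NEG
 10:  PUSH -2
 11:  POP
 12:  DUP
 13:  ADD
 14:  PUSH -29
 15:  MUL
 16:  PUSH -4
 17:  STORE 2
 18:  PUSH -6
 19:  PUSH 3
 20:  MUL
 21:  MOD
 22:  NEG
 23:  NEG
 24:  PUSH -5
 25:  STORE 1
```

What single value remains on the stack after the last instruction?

PUSH 5   → 5
PUSH -5  → 5 -5
OVER     → 5 -5 5
DUP      → 5 -5 5 5
MUL      → 5 -5 25
ADD      → 5 20
SUB      → -15
NEG      → 15
NEG      → -15
PUSH -2  → -15 -2
POP      → -15
DUP      → -15 -15
ADD      → -30
PUSH -29 → -30 -29
MUL      → 870
PUSH -4  → 870 -4
STORE 2  → 870
PUSH -6  → 870 -6
PUSH 3   → 870 -6 3
MUL      → 870 -18
MOD      → 6
NEG      → -6
NEG      → 6
PUSH -5  → 6 -5
STORE 1  → 6

6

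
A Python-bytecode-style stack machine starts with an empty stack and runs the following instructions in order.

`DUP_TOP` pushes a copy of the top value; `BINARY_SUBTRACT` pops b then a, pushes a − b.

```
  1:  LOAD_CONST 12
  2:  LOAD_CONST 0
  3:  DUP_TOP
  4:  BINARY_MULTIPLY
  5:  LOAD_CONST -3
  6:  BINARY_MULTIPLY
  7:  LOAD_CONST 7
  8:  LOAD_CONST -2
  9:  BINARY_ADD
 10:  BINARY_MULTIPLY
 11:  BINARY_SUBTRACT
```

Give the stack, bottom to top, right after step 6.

[12, 0]

LOAD_CONST 12    [12]
LOAD_CONST 0     [12, 0]
DUP_TOP          [12, 0, 0]
BINARY_MULTIPLY  [12, 0]
LOAD_CONST -3    [12, 0, -3]
BINARY_MULTIPLY  [12, 0]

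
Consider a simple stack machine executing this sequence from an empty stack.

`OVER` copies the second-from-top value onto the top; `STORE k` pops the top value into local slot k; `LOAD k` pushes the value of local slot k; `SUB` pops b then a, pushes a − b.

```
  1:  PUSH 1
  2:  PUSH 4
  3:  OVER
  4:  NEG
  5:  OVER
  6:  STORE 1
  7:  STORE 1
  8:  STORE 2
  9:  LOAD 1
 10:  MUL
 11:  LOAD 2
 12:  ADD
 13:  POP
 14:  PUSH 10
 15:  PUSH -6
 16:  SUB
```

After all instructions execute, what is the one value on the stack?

16

PUSH 1   1
PUSH 4   1 4
OVER     1 4 1
NEG      1 4 -1
OVER     1 4 -1 4
STORE 1  1 4 -1
STORE 1  1 4
STORE 2  1
LOAD 1   1 -1
MUL      -1
LOAD 2   -1 4
ADD      3
POP      (empty)
PUSH 10  10
PUSH -6  10 -6
SUB      16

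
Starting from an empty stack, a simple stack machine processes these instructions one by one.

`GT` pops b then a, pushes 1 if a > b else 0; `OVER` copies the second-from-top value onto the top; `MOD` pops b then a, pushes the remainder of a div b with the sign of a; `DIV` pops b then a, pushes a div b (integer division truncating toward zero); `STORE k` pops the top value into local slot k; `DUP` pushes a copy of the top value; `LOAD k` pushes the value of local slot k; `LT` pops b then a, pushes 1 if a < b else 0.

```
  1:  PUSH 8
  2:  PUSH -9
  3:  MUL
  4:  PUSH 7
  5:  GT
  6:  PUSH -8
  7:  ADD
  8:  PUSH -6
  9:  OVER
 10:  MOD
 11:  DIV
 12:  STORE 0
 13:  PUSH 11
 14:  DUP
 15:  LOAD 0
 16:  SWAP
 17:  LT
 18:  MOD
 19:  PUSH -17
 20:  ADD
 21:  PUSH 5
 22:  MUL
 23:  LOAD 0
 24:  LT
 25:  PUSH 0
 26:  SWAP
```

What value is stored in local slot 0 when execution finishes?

1

PUSH 8   : [8]
PUSH -9  : [8, -9]
MUL      : [-72]
PUSH 7   : [-72, 7]
GT       : [0]
PUSH -8  : [0, -8]
ADD      : [-8]
PUSH -6  : [-8, -6]
OVER     : [-8, -6, -8]
MOD      : [-8, -6]
DIV      : [1]
STORE 0  : []
PUSH 11  : [11]
DUP      : [11, 11]
LOAD 0   : [11, 11, 1]
SWAP     : [11, 1, 11]
LT       : [11, 1]
MOD      : [0]
PUSH -17 : [0, -17]
ADD      : [-17]
PUSH 5   : [-17, 5]
MUL      : [-85]
LOAD 0   : [-85, 1]
LT       : [1]
PUSH 0   : [1, 0]
SWAP     : [0, 1]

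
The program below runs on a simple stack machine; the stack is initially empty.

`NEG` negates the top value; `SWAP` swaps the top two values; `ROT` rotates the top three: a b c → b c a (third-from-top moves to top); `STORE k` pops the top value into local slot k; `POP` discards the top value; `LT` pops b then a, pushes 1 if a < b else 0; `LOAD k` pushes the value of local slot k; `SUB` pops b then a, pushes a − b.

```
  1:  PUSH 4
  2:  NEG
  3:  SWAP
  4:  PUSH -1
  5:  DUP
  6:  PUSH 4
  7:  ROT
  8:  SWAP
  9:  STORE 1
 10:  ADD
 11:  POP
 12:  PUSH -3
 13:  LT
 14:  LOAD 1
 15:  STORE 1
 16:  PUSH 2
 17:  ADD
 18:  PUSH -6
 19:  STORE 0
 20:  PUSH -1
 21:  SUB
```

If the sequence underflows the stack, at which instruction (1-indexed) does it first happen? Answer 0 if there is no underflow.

PUSH 4 → 4
NEG    → -4
SWAP  — needs 2 operands, stack has 1 → underflow

3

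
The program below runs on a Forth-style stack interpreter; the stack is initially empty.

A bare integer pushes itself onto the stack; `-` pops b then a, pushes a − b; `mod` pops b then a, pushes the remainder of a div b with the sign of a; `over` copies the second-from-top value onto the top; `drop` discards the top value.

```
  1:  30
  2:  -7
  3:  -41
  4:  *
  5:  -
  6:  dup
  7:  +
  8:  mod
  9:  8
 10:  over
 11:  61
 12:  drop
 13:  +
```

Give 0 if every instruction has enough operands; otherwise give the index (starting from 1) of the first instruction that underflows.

8

30  : 30
-7  : 30 -7
-41 : 30 -7 -41
*   : 30 287
-   : -257
dup : -257 -257
+   : -514
mod  — needs 2 operands, stack has 1 → underflow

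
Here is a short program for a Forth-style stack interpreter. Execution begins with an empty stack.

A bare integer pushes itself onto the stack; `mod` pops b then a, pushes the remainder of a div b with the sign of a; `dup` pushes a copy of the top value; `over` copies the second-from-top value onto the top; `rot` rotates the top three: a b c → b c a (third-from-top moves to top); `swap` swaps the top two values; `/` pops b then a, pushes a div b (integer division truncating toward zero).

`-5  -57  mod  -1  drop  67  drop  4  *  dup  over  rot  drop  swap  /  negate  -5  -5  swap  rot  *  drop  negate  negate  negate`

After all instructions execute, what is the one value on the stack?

5

-5     : [-5]
-57    : [-5, -57]
mod    : [-5]
-1     : [-5, -1]
drop   : [-5]
67     : [-5, 67]
drop   : [-5]
4      : [-5, 4]
*      : [-20]
dup    : [-20, -20]
over   : [-20, -20, -20]
rot    : [-20, -20, -20]
drop   : [-20, -20]
swap   : [-20, -20]
/      : [1]
negate : [-1]
-5     : [-1, -5]
-5     : [-1, -5, -5]
swap   : [-1, -5, -5]
rot    : [-5, -5, -1]
*      : [-5, 5]
drop   : [-5]
negate : [5]
negate : [-5]
negate : [5]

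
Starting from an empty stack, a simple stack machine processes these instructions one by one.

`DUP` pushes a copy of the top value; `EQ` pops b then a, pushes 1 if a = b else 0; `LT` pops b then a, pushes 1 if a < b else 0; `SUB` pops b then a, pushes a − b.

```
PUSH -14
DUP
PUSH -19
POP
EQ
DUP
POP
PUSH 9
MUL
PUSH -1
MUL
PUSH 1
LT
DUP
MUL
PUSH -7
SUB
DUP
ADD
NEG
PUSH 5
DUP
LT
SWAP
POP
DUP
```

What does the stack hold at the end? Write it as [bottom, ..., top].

PUSH -14  [-14]
DUP       [-14, -14]
PUSH -19  [-14, -14, -19]
POP       [-14, -14]
EQ        [1]
DUP       [1, 1]
POP       [1]
PUSH 9    [1, 9]
MUL       [9]
PUSH -1   [9, -1]
MUL       [-9]
PUSH 1    [-9, 1]
LT        [1]
DUP       [1, 1]
MUL       [1]
PUSH -7   [1, -7]
SUB       [8]
DUP       [8, 8]
ADD       [16]
NEG       [-16]
PUSH 5    [-16, 5]
DUP       [-16, 5, 5]
LT        [-16, 0]
SWAP      [0, -16]
POP       [0]
DUP       [0, 0]

[0, 0]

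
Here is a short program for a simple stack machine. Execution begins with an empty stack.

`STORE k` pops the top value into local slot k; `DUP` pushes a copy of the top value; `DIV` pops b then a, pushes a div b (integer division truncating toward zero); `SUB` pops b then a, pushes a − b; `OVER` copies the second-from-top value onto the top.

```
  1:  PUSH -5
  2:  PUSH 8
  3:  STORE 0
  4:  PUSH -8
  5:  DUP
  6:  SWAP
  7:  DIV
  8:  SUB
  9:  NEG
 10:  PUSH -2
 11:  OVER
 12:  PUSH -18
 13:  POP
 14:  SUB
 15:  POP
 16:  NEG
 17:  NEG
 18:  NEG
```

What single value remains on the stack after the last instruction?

-6

PUSH -5  : -5
PUSH 8   : -5 8
STORE 0  : -5
PUSH -8  : -5 -8
DUP      : -5 -8 -8
SWAP     : -5 -8 -8
DIV      : -5 1
SUB      : -6
NEG      : 6
PUSH -2  : 6 -2
OVER     : 6 -2 6
PUSH -18 : 6 -2 6 -18
POP      : 6 -2 6
SUB      : 6 -8
POP      : 6
NEG      : -6
NEG      : 6
NEG      : -6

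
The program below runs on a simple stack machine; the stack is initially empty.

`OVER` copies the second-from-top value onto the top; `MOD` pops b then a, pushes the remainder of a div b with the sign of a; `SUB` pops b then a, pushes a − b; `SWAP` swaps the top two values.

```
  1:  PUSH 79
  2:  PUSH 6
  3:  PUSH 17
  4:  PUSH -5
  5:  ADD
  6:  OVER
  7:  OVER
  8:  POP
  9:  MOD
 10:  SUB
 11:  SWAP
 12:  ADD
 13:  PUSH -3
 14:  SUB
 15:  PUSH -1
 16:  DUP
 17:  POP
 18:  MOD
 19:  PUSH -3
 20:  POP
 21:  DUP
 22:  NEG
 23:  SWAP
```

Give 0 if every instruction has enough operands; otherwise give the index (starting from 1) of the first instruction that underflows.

PUSH 79 → 79
PUSH 6  → 79 6
PUSH 17 → 79 6 17
PUSH -5 → 79 6 17 -5
ADD     → 79 6 12
OVER    → 79 6 12 6
OVER    → 79 6 12 6 12
POP     → 79 6 12 6
MOD     → 79 6 0
SUB     → 79 6
SWAP    → 6 79
ADD     → 85
PUSH -3 → 85 -3
SUB     → 88
PUSH -1 → 88 -1
DUP     → 88 -1 -1
POP     → 88 -1
MOD     → 0
PUSH -3 → 0 -3
POP     → 0
DUP     → 0 0
NEG     → 0 0
SWAP    → 0 0

0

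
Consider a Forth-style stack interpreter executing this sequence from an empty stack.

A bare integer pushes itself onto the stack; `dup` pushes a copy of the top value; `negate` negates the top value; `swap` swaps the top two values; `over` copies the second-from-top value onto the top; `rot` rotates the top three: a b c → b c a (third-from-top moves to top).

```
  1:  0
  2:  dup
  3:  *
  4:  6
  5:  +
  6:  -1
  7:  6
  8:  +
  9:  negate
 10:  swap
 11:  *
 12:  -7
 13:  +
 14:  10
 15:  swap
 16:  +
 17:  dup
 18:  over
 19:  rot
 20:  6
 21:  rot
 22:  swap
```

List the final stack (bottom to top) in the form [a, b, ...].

[-27, -27, -27, 6]

0      -> 0
dup    -> 0 0
*      -> 0
6      -> 0 6
+      -> 6
-1     -> 6 -1
6      -> 6 -1 6
+      -> 6 5
negate -> 6 -5
swap   -> -5 6
*      -> -30
-7     -> -30 -7
+      -> -37
10     -> -37 10
swap   -> 10 -37
+      -> -27
dup    -> -27 -27
over   -> -27 -27 -27
rot    -> -27 -27 -27
6      -> -27 -27 -27 6
rot    -> -27 -27 6 -27
swap   -> -27 -27 -27 6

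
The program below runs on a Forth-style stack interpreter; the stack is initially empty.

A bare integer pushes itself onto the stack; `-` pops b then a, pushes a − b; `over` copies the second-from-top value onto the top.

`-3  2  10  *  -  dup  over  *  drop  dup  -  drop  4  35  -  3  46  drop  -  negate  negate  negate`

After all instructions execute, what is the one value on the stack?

34

-3      [-3]
2       [-3, 2]
10      [-3, 2, 10]
*       [-3, 20]
-       [-23]
dup     [-23, -23]
over    [-23, -23, -23]
*       [-23, 529]
drop    [-23]
dup     [-23, -23]
-       [0]
drop    []
4       [4]
35      [4, 35]
-       [-31]
3       [-31, 3]
46      [-31, 3, 46]
drop    [-31, 3]
-       [-34]
negate  [34]
negate  [-34]
negate  [34]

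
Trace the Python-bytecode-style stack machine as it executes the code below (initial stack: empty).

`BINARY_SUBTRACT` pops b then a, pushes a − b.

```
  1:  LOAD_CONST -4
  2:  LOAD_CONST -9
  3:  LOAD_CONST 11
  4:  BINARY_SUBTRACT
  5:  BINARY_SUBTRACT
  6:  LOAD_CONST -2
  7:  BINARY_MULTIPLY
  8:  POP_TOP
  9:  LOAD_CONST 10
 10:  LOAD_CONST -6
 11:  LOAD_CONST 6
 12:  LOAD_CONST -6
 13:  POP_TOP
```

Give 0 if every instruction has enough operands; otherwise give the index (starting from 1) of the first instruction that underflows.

0

LOAD_CONST -4   -> [-4]
LOAD_CONST -9   -> [-4, -9]
LOAD_CONST 11   -> [-4, -9, 11]
BINARY_SUBTRACT -> [-4, -20]
BINARY_SUBTRACT -> [16]
LOAD_CONST -2   -> [16, -2]
BINARY_MULTIPLY -> [-32]
POP_TOP         -> []
LOAD_CONST 10   -> [10]
LOAD_CONST -6   -> [10, -6]
LOAD_CONST 6    -> [10, -6, 6]
LOAD_CONST -6   -> [10, -6, 6, -6]
POP_TOP         -> [10, -6, 6]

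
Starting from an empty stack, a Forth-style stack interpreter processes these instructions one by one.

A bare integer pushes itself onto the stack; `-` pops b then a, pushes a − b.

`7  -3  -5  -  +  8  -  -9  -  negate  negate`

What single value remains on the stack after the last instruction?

7      -> [7]
-3     -> [7, -3]
-5     -> [7, -3, -5]
-      -> [7, 2]
+      -> [9]
8      -> [9, 8]
-      -> [1]
-9     -> [1, -9]
-      -> [10]
negate -> [-10]
negate -> [10]

10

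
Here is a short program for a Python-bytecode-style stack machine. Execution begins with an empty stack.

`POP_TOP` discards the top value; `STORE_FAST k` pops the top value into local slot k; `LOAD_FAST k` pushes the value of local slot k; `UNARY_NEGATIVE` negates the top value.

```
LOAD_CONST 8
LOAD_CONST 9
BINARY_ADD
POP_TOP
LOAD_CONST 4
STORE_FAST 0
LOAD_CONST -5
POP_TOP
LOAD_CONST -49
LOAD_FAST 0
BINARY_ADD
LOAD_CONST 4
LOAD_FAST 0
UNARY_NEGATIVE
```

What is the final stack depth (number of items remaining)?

3

LOAD_CONST 8    8
LOAD_CONST 9    8 9
BINARY_ADD      17
POP_TOP         (empty)
LOAD_CONST 4    4
STORE_FAST 0    (empty)
LOAD_CONST -5   -5
POP_TOP         (empty)
LOAD_CONST -49  -49
LOAD_FAST 0     -49 4
BINARY_ADD      -45
LOAD_CONST 4    -45 4
LOAD_FAST 0     -45 4 4
UNARY_NEGATIVE  -45 4 -4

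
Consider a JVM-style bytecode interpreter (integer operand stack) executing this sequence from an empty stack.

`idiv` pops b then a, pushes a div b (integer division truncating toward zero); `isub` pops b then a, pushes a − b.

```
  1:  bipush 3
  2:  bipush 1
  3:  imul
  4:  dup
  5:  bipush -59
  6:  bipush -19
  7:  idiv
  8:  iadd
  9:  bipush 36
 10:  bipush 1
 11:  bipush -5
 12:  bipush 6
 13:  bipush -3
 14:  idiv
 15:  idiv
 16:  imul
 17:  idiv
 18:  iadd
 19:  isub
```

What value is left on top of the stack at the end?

bipush 3   : 3
bipush 1   : 3 1
imul       : 3
dup        : 3 3
bipush -59 : 3 3 -59
bipush -19 : 3 3 -59 -19
idiv       : 3 3 3
iadd       : 3 6
bipush 36  : 3 6 36
bipush 1   : 3 6 36 1
bipush -5  : 3 6 36 1 -5
bipush 6   : 3 6 36 1 -5 6
bipush -3  : 3 6 36 1 -5 6 -3
idiv       : 3 6 36 1 -5 -2
idiv       : 3 6 36 1 2
imul       : 3 6 36 2
idiv       : 3 6 18
iadd       : 3 24
isub       : -21

-21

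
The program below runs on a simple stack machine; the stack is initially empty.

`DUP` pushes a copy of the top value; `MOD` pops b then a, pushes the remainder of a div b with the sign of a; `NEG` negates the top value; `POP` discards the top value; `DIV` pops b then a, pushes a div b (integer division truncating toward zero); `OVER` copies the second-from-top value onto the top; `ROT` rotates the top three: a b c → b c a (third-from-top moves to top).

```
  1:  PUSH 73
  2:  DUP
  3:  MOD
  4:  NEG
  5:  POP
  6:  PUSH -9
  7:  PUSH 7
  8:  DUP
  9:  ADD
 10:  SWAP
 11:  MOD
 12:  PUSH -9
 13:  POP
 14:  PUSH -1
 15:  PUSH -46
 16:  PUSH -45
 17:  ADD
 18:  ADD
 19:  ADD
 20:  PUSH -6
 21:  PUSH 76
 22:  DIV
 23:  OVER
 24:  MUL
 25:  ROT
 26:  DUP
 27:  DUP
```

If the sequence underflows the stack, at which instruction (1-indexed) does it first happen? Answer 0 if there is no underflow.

25

PUSH 73  → 73
DUP      → 73 73
MOD      → 0
NEG      → 0
POP      → (empty)
PUSH -9  → -9
PUSH 7   → -9 7
DUP      → -9 7 7
ADD      → -9 14
SWAP     → 14 -9
MOD      → 5
PUSH -9  → 5 -9
POP      → 5
PUSH -1  → 5 -1
PUSH -46 → 5 -1 -46
PUSH -45 → 5 -1 -46 -45
ADD      → 5 -1 -91
ADD      → 5 -92
ADD      → -87
PUSH -6  → -87 -6
PUSH 76  → -87 -6 76
DIV      → -87 0
OVER     → -87 0 -87
MUL      → -87 0
ROT  — needs 3 operands, stack has 2 → underflow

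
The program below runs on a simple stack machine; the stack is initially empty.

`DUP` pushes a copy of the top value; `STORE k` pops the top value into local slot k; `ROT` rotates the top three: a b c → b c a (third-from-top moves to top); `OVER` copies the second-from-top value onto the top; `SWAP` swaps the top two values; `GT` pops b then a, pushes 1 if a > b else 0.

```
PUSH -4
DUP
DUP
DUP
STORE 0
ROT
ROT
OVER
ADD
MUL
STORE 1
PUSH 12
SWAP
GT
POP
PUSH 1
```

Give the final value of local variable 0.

PUSH -4 → -4
DUP     → -4 -4
DUP     → -4 -4 -4
DUP     → -4 -4 -4 -4
STORE 0 → -4 -4 -4
ROT     → -4 -4 -4
ROT     → -4 -4 -4
OVER    → -4 -4 -4 -4
ADD     → -4 -4 -8
MUL     → -4 32
STORE 1 → -4
PUSH 12 → -4 12
SWAP    → 12 -4
GT      → 1
POP     → (empty)
PUSH 1  → 1

-4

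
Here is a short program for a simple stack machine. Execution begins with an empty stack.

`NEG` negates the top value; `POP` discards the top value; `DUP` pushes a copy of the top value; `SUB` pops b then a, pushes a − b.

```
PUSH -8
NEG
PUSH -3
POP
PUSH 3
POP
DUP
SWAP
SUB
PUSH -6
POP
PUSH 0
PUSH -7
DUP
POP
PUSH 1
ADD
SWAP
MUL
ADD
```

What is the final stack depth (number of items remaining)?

PUSH -8 → -8
NEG     → 8
PUSH -3 → 8 -3
POP     → 8
PUSH 3  → 8 3
POP     → 8
DUP     → 8 8
SWAP    → 8 8
SUB     → 0
PUSH -6 → 0 -6
POP     → 0
PUSH 0  → 0 0
PUSH -7 → 0 0 -7
DUP     → 0 0 -7 -7
POP     → 0 0 -7
PUSH 1  → 0 0 -7 1
ADD     → 0 0 -6
SWAP    → 0 -6 0
MUL     → 0 0
ADD     → 0

1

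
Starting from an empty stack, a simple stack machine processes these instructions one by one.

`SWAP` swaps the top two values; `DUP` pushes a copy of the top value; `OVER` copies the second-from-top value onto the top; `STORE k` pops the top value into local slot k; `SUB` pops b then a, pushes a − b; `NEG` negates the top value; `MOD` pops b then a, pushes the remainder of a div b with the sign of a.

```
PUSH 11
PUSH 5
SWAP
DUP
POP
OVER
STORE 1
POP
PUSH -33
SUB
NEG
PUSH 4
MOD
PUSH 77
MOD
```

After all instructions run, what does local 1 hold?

PUSH 11   11
PUSH 5    11 5
SWAP      5 11
DUP       5 11 11
POP       5 11
OVER      5 11 5
STORE 1   5 11
POP       5
PUSH -33  5 -33
SUB       38
NEG       -38
PUSH 4    -38 4
MOD       -2
PUSH 77   -2 77
MOD       -2

5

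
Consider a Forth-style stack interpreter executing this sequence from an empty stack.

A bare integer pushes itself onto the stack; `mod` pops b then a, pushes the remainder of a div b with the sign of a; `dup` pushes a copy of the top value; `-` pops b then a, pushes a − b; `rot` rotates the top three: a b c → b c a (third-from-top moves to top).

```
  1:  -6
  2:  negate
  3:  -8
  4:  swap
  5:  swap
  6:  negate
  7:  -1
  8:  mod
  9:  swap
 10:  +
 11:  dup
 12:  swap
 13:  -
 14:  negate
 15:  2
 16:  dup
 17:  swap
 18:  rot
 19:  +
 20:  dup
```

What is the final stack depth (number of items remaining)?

-6     : -6
negate : 6
-8     : 6 -8
swap   : -8 6
swap   : 6 -8
negate : 6 8
-1     : 6 8 -1
mod    : 6 0
swap   : 0 6
+      : 6
dup    : 6 6
swap   : 6 6
-      : 0
negate : 0
2      : 0 2
dup    : 0 2 2
swap   : 0 2 2
rot    : 2 2 0
+      : 2 2
dup    : 2 2 2

3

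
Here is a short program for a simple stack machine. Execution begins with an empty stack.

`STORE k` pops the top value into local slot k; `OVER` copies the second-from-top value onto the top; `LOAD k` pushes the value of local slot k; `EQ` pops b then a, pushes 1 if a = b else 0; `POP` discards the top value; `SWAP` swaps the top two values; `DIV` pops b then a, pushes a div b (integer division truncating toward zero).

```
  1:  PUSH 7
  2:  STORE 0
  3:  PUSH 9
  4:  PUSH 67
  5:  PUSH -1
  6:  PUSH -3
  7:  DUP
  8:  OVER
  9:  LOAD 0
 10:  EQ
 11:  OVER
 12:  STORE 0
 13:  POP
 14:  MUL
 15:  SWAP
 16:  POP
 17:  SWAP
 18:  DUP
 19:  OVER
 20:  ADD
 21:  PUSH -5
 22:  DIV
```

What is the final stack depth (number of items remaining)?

PUSH 7   [7]
STORE 0  []
PUSH 9   [9]
PUSH 67  [9, 67]
PUSH -1  [9, 67, -1]
PUSH -3  [9, 67, -1, -3]
DUP      [9, 67, -1, -3, -3]
OVER     [9, 67, -1, -3, -3, -3]
LOAD 0   [9, 67, -1, -3, -3, -3, 7]
EQ       [9, 67, -1, -3, -3, 0]
OVER     [9, 67, -1, -3, -3, 0, -3]
STORE 0  [9, 67, -1, -3, -3, 0]
POP      [9, 67, -1, -3, -3]
MUL      [9, 67, -1, 9]
SWAP     [9, 67, 9, -1]
POP      [9, 67, 9]
SWAP     [9, 9, 67]
DUP      [9, 9, 67, 67]
OVER     [9, 9, 67, 67, 67]
ADD      [9, 9, 67, 134]
PUSH -5  [9, 9, 67, 134, -5]
DIV      [9, 9, 67, -26]

4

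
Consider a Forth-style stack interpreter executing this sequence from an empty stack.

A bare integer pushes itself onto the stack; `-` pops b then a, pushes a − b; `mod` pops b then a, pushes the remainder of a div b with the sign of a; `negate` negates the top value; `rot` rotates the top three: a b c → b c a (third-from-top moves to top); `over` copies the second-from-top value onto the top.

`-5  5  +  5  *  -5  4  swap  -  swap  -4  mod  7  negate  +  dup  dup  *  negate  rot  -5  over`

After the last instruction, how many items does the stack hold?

5

-5     → [-5]
5      → [-5, 5]
+      → [0]
5      → [0, 5]
*      → [0]
-5     → [0, -5]
4      → [0, -5, 4]
swap   → [0, 4, -5]
-      → [0, 9]
swap   → [9, 0]
-4     → [9, 0, -4]
mod    → [9, 0]
7      → [9, 0, 7]
negate → [9, 0, -7]
+      → [9, -7]
dup    → [9, -7, -7]
dup    → [9, -7, -7, -7]
*      → [9, -7, 49]
negate → [9, -7, -49]
rot    → [-7, -49, 9]
-5     → [-7, -49, 9, -5]
over   → [-7, -49, 9, -5, 9]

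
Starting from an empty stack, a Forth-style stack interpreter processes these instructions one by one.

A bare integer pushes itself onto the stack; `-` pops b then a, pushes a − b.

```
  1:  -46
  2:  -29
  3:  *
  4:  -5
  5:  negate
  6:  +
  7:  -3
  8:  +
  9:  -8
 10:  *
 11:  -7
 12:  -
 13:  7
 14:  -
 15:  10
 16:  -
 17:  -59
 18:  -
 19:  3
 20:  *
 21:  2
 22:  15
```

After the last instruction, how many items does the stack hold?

3

-46    -> -46
-29    -> -46 -29
*      -> 1334
-5     -> 1334 -5
negate -> 1334 5
+      -> 1339
-3     -> 1339 -3
+      -> 1336
-8     -> 1336 -8
*      -> -10688
-7     -> -10688 -7
-      -> -10681
7      -> -10681 7
-      -> -10688
10     -> -10688 10
-      -> -10698
-59    -> -10698 -59
-      -> -10639
3      -> -10639 3
*      -> -31917
2      -> -31917 2
15     -> -31917 2 15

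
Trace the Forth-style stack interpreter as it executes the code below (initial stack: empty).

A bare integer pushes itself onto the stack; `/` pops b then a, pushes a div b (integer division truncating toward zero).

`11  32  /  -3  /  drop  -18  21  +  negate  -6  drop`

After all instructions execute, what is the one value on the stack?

11     → 11
32     → 11 32
/      → 0
-3     → 0 -3
/      → 0
drop   → (empty)
-18    → -18
21     → -18 21
+      → 3
negate → -3
-6     → -3 -6
drop   → -3

-3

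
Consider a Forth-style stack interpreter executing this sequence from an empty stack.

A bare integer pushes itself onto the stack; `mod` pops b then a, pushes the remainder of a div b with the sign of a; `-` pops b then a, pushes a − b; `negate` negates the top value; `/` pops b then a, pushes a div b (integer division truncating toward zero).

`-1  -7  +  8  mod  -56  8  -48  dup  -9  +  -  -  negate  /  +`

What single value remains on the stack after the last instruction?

-56

-1     → [-1]
-7     → [-1, -7]
+      → [-8]
8      → [-8, 8]
mod    → [0]
-56    → [0, -56]
8      → [0, -56, 8]
-48    → [0, -56, 8, -48]
dup    → [0, -56, 8, -48, -48]
-9     → [0, -56, 8, -48, -48, -9]
+      → [0, -56, 8, -48, -57]
-      → [0, -56, 8, 9]
-      → [0, -56, -1]
negate → [0, -56, 1]
/      → [0, -56]
+      → [-56]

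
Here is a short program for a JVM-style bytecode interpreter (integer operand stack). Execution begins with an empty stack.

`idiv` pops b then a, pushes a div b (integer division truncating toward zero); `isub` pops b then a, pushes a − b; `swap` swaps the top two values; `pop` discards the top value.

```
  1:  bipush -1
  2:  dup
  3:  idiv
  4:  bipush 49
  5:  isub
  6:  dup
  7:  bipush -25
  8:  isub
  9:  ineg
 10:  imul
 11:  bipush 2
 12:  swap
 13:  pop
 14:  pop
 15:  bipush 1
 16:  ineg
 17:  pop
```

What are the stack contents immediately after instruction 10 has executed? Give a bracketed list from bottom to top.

bipush -1  -> -1
dup        -> -1 -1
idiv       -> 1
bipush 49  -> 1 49
isub       -> -48
dup        -> -48 -48
bipush -25 -> -48 -48 -25
isub       -> -48 -23
ineg       -> -48 23
imul       -> -1104

[-1104]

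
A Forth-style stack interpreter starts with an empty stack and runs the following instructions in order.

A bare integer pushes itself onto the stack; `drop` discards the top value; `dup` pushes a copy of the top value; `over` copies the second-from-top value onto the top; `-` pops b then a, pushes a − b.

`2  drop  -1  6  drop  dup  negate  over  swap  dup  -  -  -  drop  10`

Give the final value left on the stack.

2      -> 2
drop   -> (empty)
-1     -> -1
6      -> -1 6
drop   -> -1
dup    -> -1 -1
negate -> -1 1
over   -> -1 1 -1
swap   -> -1 -1 1
dup    -> -1 -1 1 1
-      -> -1 -1 0
-      -> -1 -1
-      -> 0
drop   -> (empty)
10     -> 10

10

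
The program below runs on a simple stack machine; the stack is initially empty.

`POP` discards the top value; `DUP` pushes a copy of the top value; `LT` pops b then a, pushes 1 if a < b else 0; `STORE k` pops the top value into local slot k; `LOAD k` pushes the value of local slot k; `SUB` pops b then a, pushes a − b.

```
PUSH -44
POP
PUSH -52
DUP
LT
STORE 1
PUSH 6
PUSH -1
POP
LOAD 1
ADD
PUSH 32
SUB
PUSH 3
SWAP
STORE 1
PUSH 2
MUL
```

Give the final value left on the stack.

6

PUSH -44 → -44
POP      → (empty)
PUSH -52 → -52
DUP      → -52 -52
LT       → 0
STORE 1  → (empty)
PUSH 6   → 6
PUSH -1  → 6 -1
POP      → 6
LOAD 1   → 6 0
ADD      → 6
PUSH 32  → 6 32
SUB      → -26
PUSH 3   → -26 3
SWAP     → 3 -26
STORE 1  → 3
PUSH 2   → 3 2
MUL      → 6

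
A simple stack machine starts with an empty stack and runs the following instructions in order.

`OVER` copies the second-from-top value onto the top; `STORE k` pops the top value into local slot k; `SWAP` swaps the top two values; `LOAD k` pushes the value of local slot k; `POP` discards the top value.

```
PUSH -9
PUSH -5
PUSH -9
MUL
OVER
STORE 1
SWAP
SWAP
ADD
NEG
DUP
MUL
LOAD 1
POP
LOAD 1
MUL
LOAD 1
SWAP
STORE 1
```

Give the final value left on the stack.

PUSH -9 → [-9]
PUSH -5 → [-9, -5]
PUSH -9 → [-9, -5, -9]
MUL     → [-9, 45]
OVER    → [-9, 45, -9]
STORE 1 → [-9, 45]
SWAP    → [45, -9]
SWAP    → [-9, 45]
ADD     → [36]
NEG     → [-36]
DUP     → [-36, -36]
MUL     → [1296]
LOAD 1  → [1296, -9]
POP     → [1296]
LOAD 1  → [1296, -9]
MUL     → [-11664]
LOAD 1  → [-11664, -9]
SWAP    → [-9, -11664]
STORE 1 → [-9]

-9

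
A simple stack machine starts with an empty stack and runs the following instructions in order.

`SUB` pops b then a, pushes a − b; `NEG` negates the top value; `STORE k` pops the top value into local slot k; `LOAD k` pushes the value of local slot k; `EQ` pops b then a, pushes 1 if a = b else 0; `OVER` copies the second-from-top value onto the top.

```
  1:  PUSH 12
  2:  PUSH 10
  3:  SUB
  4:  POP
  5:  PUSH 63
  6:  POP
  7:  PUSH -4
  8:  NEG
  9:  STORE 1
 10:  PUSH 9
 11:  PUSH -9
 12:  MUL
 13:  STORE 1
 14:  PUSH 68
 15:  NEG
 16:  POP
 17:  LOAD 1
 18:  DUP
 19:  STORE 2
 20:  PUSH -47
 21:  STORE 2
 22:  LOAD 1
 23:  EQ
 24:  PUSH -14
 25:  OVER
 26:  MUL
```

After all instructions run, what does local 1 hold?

-81

PUSH 12  -> 12
PUSH 10  -> 12 10
SUB      -> 2
POP      -> (empty)
PUSH 63  -> 63
POP      -> (empty)
PUSH -4  -> -4
NEG      -> 4
STORE 1  -> (empty)
PUSH 9   -> 9
PUSH -9  -> 9 -9
MUL      -> -81
STORE 1  -> (empty)
PUSH 68  -> 68
NEG      -> -68
POP      -> (empty)
LOAD 1   -> -81
DUP      -> -81 -81
STORE 2  -> -81
PUSH -47 -> -81 -47
STORE 2  -> -81
LOAD 1   -> -81 -81
EQ       -> 1
PUSH -14 -> 1 -14
OVER     -> 1 -14 1
MUL      -> 1 -14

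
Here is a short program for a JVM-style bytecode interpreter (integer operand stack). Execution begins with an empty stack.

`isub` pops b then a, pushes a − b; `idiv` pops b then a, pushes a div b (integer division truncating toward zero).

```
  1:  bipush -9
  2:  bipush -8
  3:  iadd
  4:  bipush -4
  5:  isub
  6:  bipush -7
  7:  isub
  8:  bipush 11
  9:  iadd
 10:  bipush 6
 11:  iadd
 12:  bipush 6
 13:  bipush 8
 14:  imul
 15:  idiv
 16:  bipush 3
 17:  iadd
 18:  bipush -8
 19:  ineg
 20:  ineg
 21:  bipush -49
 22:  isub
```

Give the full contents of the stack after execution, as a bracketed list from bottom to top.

bipush -9  : [-9]
bipush -8  : [-9, -8]
iadd       : [-17]
bipush -4  : [-17, -4]
isub       : [-13]
bipush -7  : [-13, -7]
isub       : [-6]
bipush 11  : [-6, 11]
iadd       : [5]
bipush 6   : [5, 6]
iadd       : [11]
bipush 6   : [11, 6]
bipush 8   : [11, 6, 8]
imul       : [11, 48]
idiv       : [0]
bipush 3   : [0, 3]
iadd       : [3]
bipush -8  : [3, -8]
ineg       : [3, 8]
ineg       : [3, -8]
bipush -49 : [3, -8, -49]
isub       : [3, 41]

[3, 41]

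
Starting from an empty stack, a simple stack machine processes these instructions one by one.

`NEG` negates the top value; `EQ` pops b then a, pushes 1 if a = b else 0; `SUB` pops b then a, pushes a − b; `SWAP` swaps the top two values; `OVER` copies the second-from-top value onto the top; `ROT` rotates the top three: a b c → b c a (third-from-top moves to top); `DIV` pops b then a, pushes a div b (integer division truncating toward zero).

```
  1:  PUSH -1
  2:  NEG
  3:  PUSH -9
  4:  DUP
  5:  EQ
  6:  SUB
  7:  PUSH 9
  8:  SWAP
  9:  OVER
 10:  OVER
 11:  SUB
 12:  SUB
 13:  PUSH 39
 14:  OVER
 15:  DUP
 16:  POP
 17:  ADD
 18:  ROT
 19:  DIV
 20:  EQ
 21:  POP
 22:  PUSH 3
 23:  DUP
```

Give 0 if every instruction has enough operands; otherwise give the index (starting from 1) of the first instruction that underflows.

PUSH -1 -> -1
NEG     -> 1
PUSH -9 -> 1 -9
DUP     -> 1 -9 -9
EQ      -> 1 1
SUB     -> 0
PUSH 9  -> 0 9
SWAP    -> 9 0
OVER    -> 9 0 9
OVER    -> 9 0 9 0
SUB     -> 9 0 9
SUB     -> 9 -9
PUSH 39 -> 9 -9 39
OVER    -> 9 -9 39 -9
DUP     -> 9 -9 39 -9 -9
POP     -> 9 -9 39 -9
ADD     -> 9 -9 30
ROT     -> -9 30 9
DIV     -> -9 3
EQ      -> 0
POP     -> (empty)
PUSH 3  -> 3
DUP     -> 3 3

0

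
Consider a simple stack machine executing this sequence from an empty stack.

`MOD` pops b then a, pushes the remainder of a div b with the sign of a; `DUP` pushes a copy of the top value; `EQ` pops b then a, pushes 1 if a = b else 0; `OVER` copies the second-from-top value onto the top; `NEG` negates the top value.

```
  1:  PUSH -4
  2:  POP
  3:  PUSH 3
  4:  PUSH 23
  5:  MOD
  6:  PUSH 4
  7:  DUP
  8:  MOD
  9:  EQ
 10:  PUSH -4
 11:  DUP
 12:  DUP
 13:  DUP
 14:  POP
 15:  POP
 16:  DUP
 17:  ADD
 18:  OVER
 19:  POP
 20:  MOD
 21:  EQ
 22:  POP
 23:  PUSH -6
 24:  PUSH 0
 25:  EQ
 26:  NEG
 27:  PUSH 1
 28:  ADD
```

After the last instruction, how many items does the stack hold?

1

PUSH -4  [-4]
POP      []
PUSH 3   [3]
PUSH 23  [3, 23]
MOD      [3]
PUSH 4   [3, 4]
DUP      [3, 4, 4]
MOD      [3, 0]
EQ       [0]
PUSH -4  [0, -4]
DUP      [0, -4, -4]
DUP      [0, -4, -4, -4]
DUP      [0, -4, -4, -4, -4]
POP      [0, -4, -4, -4]
POP      [0, -4, -4]
DUP      [0, -4, -4, -4]
ADD      [0, -4, -8]
OVER     [0, -4, -8, -4]
POP      [0, -4, -8]
MOD      [0, -4]
EQ       [0]
POP      []
PUSH -6  [-6]
PUSH 0   [-6, 0]
EQ       [0]
NEG      [0]
PUSH 1   [0, 1]
ADD      [1]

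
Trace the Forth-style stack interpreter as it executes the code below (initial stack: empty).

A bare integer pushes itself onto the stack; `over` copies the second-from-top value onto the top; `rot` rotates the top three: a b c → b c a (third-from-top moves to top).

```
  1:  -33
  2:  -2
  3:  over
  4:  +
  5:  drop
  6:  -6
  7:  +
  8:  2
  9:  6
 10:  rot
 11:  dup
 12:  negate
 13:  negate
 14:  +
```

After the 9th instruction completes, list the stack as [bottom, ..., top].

[-39, 2, 6]

-33  -> [-33]
-2   -> [-33, -2]
over -> [-33, -2, -33]
+    -> [-33, -35]
drop -> [-33]
-6   -> [-33, -6]
+    -> [-39]
2    -> [-39, 2]
6    -> [-39, 2, 6]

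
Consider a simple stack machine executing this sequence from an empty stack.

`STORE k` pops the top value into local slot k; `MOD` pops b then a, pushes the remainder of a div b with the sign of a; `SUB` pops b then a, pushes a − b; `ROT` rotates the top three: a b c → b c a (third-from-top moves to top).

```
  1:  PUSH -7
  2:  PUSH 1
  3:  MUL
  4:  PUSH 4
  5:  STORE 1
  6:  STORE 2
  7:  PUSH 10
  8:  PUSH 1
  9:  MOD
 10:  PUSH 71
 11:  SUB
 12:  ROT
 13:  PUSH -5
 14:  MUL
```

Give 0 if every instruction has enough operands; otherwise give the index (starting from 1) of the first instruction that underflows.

PUSH -7  [-7]
PUSH 1   [-7, 1]
MUL      [-7]
PUSH 4   [-7, 4]
STORE 1  [-7]
STORE 2  []
PUSH 10  [10]
PUSH 1   [10, 1]
MOD      [0]
PUSH 71  [0, 71]
SUB      [-71]
ROT  — needs 3 operands, stack has 1 → underflow

12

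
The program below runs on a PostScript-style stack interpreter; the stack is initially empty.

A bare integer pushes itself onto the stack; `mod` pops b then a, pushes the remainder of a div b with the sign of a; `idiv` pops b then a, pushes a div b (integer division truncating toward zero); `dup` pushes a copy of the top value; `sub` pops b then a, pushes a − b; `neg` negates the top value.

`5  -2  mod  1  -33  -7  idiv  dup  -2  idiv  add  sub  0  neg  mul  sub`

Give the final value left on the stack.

1

5    → 5
-2   → 5 -2
mod  → 1
1    → 1 1
-33  → 1 1 -33
-7   → 1 1 -33 -7
idiv → 1 1 4
dup  → 1 1 4 4
-2   → 1 1 4 4 -2
idiv → 1 1 4 -2
add  → 1 1 2
sub  → 1 -1
0    → 1 -1 0
neg  → 1 -1 0
mul  → 1 0
sub  → 1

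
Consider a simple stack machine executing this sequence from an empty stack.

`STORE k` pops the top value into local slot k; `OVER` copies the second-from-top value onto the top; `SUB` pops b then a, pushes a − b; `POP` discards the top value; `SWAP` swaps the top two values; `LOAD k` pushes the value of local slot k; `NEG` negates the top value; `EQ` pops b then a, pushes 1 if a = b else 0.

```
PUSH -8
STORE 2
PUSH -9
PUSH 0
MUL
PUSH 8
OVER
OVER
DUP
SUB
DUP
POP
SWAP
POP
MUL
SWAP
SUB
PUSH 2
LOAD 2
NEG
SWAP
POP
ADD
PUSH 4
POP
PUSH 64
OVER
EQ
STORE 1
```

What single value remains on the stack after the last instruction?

PUSH -8 : [-8]
STORE 2 : []
PUSH -9 : [-9]
PUSH 0  : [-9, 0]
MUL     : [0]
PUSH 8  : [0, 8]
OVER    : [0, 8, 0]
OVER    : [0, 8, 0, 8]
DUP     : [0, 8, 0, 8, 8]
SUB     : [0, 8, 0, 0]
DUP     : [0, 8, 0, 0, 0]
POP     : [0, 8, 0, 0]
SWAP    : [0, 8, 0, 0]
POP     : [0, 8, 0]
MUL     : [0, 0]
SWAP    : [0, 0]
SUB     : [0]
PUSH 2  : [0, 2]
LOAD 2  : [0, 2, -8]
NEG     : [0, 2, 8]
SWAP    : [0, 8, 2]
POP     : [0, 8]
ADD     : [8]
PUSH 4  : [8, 4]
POP     : [8]
PUSH 64 : [8, 64]
OVER    : [8, 64, 8]
EQ      : [8, 0]
STORE 1 : [8]

8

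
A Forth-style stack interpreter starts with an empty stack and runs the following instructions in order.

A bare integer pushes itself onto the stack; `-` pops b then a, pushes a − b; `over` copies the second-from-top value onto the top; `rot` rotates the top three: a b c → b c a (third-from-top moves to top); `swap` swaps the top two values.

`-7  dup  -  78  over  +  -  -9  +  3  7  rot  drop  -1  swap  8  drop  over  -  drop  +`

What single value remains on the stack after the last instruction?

-7   → -7
dup  → -7 -7
-    → 0
78   → 0 78
over → 0 78 0
+    → 0 78
-    → -78
-9   → -78 -9
+    → -87
3    → -87 3
7    → -87 3 7
rot  → 3 7 -87
drop → 3 7
-1   → 3 7 -1
swap → 3 -1 7
8    → 3 -1 7 8
drop → 3 -1 7
over → 3 -1 7 -1
-    → 3 -1 8
drop → 3 -1
+    → 2

2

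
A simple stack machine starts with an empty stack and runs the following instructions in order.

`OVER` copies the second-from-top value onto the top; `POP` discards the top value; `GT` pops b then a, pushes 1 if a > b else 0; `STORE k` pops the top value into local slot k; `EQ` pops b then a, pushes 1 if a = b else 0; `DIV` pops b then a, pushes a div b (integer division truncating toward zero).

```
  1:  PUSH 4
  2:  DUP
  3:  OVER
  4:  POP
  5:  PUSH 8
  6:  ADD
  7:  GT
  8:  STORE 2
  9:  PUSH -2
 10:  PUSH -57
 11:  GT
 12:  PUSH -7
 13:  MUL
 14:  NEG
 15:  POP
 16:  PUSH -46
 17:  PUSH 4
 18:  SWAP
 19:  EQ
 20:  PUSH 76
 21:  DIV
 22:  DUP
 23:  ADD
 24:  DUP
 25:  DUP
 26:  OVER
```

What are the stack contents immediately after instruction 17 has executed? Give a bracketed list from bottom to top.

[-46, 4]

PUSH 4    4
DUP       4 4
OVER      4 4 4
POP       4 4
PUSH 8    4 4 8
ADD       4 12
GT        0
STORE 2   (empty)
PUSH -2   -2
PUSH -57  -2 -57
GT        1
PUSH -7   1 -7
MUL       -7
NEG       7
POP       (empty)
PUSH -46  -46
PUSH 4    -46 4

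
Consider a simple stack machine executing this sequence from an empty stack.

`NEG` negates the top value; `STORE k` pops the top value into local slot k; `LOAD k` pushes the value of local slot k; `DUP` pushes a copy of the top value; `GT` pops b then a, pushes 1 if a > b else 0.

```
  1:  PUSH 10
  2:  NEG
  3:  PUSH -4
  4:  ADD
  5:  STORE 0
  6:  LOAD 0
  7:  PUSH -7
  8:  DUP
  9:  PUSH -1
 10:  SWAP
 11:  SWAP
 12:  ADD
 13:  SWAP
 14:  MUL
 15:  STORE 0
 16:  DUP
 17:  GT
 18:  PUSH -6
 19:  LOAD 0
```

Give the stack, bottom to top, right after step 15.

PUSH 10 → [10]
NEG     → [-10]
PUSH -4 → [-10, -4]
ADD     → [-14]
STORE 0 → []
LOAD 0  → [-14]
PUSH -7 → [-14, -7]
DUP     → [-14, -7, -7]
PUSH -1 → [-14, -7, -7, -1]
SWAP    → [-14, -7, -1, -7]
SWAP    → [-14, -7, -7, -1]
ADD     → [-14, -7, -8]
SWAP    → [-14, -8, -7]
MUL     → [-14, 56]
STORE 0 → [-14]

[-14]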